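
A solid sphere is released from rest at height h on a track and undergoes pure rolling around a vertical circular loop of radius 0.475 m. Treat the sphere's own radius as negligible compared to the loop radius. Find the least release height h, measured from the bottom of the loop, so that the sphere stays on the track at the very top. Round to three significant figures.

h_min ≈ 1.28 m

Here I = (2/5)MR², so the shape factor k = I/(MR²) = 0.4.
At the top of the loop, the minimum-contact condition is Mg = Mv_top²/r, so v_top² = gr.
With ω = v/R, the kinetic energy at speed v is ½(1+k)Mv² = (7/10)Mv².
Energy conservation from release (height h) to the top (height 2r): Mgh = Mg(2r) + (7/10)M·gr.
Thus h_min = 2r + (1+k)r/2 = r(2 + 1.4/2) = 0.475 × 2.7 ≈ 1.28 m.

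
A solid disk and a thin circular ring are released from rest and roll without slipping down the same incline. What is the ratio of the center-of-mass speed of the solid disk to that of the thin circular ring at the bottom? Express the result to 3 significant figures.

Each satisfies Mgh = ½(1+k)Mv² with k = I/(MR²), so v ∝ 1/√(1+k).
For the solid disk k = 0.5; for the thin circular ring k = 1.
v₁/v₂ = √((1+k₂)/(1+k₁)) = √(2/1.5) ≈ 1.15.

v_ratio ≈ 1.15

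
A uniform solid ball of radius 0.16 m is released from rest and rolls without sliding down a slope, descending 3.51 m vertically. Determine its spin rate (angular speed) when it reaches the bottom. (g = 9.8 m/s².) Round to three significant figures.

For this body I = (2/5)MR², i.e. k = I/(MR²) = 0.4.
Since it rolls without slipping, ω = v/R and KE = ½Mv² + ½Iω² = ½(1+k)Mv² = (7/10)Mv².
Energy conservation Mgh = ½(1+k)Mv² gives v = √(2gh/(1+k)) = √(2 × 9.8 × 3.51 / 1.4) = 7.01 m/s.
The angular speed follows from ω = v/R = 7.01/0.16 ≈ 43.8 rad/s.

ω ≈ 43.8 rad/s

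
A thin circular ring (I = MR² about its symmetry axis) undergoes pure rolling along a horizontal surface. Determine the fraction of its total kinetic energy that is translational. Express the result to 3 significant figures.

fraction ≈ 0.500

With I = MR², the ratio k = I/(MR²) is 1.
Since ω = v/R, the translational part is ½Mv² and the rotational part is ½I(v/R)² = ½kMv²; the total is ½(1+k)Mv².
The translational fraction is therefore 1/(1+k) = 1/2 ≈ 0.500.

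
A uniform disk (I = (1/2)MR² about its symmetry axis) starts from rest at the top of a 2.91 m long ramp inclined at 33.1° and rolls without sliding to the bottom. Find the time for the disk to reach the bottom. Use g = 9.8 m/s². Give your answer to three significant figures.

t ≈ 1.28 s

Here I = (1/2)MR², so the shape factor k = I/(MR²) = 0.5.
Translational: Mg sinθ − f = Ma. Rotational about the CM: fR = Iα = kMRa, so f = kMa.
Hence a = g sinθ/(1+k) = 9.8×sin33.1°/1.5 = 3.568 m/s².
Starting from rest, L = ½at², so t = √(2L/a) = √(2×2.91/3.568) ≈ 1.28 s.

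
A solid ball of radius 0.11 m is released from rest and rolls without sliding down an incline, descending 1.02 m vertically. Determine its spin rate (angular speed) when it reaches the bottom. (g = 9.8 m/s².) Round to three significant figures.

Here I = (2/5)MR², so the shape factor k = I/(MR²) = 0.4.
Rolling without slipping gives ω = v/R, so the total kinetic energy is ½Mv² + ½Iω² = ½(1+k)Mv² = (7/10)Mv².
Energy conservation Mgh = ½(1+k)Mv² gives v = √(2gh/(1+k)) = √(2 × 9.8 × 1.02 / 1.4) = 3.779 m/s.
The angular speed follows from ω = v/R = 3.779/0.11 ≈ 34.4 rad/s.

ω ≈ 34.4 rad/s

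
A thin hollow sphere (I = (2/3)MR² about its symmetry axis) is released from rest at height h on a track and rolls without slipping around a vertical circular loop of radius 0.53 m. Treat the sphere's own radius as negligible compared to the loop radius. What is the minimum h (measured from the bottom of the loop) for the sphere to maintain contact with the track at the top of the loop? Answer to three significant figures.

Here I = (2/3)MR², so the shape factor k = I/(MR²) = 2/3.
At the top, contact is just lost when gravity alone supplies the centripetal force: Mg = Mv_top²/r, i.e. v_top² = gr.
With ω = v/R, the kinetic energy at speed v is ½(1+k)Mv² = (5/6)Mv².
Energy conservation from release (height h) to the top (height 2r): Mgh = Mg(2r) + (5/6)M·gr.
Thus h_min = 2r + (1+k)r/2 = r(2 + 1.667/2) = 0.53 × 2.833 ≈ 1.50 m.

h_min ≈ 1.50 m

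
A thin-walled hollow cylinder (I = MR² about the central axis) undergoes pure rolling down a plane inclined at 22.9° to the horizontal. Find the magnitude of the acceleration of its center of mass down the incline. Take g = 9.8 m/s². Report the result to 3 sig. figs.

a ≈ 1.91 m/s²

With I = MR², the ratio k = I/(MR²) is 1.
Newton's second law down the slope: Mg sinθ − f = Ma. The torque equation fR = Iα (with α = a/R) gives f = kMa.
Eliminating f: Mg sinθ = (1+k)Ma, so a = g sinθ/(1+k) = 9.8 × sin22.9° / 2 ≈ 1.91 m/s².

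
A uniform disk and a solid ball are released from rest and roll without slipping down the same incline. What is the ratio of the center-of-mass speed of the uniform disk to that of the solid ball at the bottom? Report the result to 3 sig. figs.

v_ratio ≈ 0.966

Each satisfies Mgh = ½(1+k)Mv² with k = I/(MR²), so v ∝ 1/√(1+k).
For the uniform disk k = 0.5; for the solid ball k = 0.4.
v₁/v₂ = √((1+k₂)/(1+k₁)) = √(1.4/1.5) ≈ 0.966.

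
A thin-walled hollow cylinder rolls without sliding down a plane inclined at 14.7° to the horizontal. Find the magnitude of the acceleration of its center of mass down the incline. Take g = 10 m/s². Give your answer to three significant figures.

Here I = MR², so the shape factor k = I/(MR²) = 1.
Newton's second law down the slope: Mg sinθ − f = Ma. The torque equation fR = Iα (with α = a/R) gives f = kMa.
Eliminating f: Mg sinθ = (1+k)Ma, so a = g sinθ/(1+k) = 10 × sin14.7° / 2 ≈ 1.27 m/s².

a ≈ 1.27 m/s²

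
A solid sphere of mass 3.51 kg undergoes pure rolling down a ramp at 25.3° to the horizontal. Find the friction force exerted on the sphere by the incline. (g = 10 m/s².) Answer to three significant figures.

f ≈ 4.29 N

The moment of inertia is (2/5)MR², giving k ≡ I/(MR²) = 0.4.
Newton's second law down the slope: Mg sinθ − f = Ma. The torque equation fR = Iα (with α = a/R) gives f = kMa.
Combining, a = g sinθ/(1+k) and f = kMa = kMg sinθ/(1+k).
f = 0.4 × 3.51 × 10 × sin25.3° / 1.4 ≈ 4.29 N.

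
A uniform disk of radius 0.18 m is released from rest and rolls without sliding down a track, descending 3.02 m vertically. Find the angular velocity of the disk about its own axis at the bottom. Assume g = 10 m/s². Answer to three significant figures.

For this body I = (1/2)MR², i.e. k = I/(MR²) = 0.5.
The rolling condition ω = v/R makes the rotational term ½I(v/R)² = ½kMv², so KE_total = ½(1+k)Mv² = (3/4)Mv².
Energy conservation Mgh = ½(1+k)Mv² gives v = √(2gh/(1+k)) = √(2 × 10 × 3.02 / 1.5) = 6.346 m/s.
The angular speed follows from ω = v/R = 6.346/0.18 ≈ 35.3 rad/s.

ω ≈ 35.3 rad/s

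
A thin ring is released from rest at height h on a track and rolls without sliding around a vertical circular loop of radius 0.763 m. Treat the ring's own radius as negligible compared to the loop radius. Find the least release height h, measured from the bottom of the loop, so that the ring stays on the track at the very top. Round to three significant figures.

Here I = MR², so the shape factor k = I/(MR²) = 1.
At the top, contact is just lost when gravity alone supplies the centripetal force: Mg = Mv_top²/r, i.e. v_top² = gr.
With ω = v/R, the kinetic energy at speed v is ½(1+k)Mv² = Mv².
Energy conservation from release (height h) to the top (height 2r): Mgh = Mg(2r) + M·gr.
Thus h_min = 2r + (1+k)r/2 = r(2 + 2/2) = 0.763 × 3 ≈ 2.29 m.

h_min ≈ 2.29 m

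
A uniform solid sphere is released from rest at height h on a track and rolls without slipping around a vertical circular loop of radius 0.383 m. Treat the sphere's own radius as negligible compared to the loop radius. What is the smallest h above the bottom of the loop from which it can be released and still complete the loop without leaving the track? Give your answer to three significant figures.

h_min ≈ 1.03 m

The moment of inertia is (2/5)MR², giving k ≡ I/(MR²) = 0.4.
At the top of the loop, the minimum-contact condition is Mg = Mv_top²/r, so v_top² = gr.
With ω = v/R, the kinetic energy at speed v is ½(1+k)Mv² = (7/10)Mv².
Energy conservation from release (height h) to the top (height 2r): Mgh = Mg(2r) + (7/10)M·gr.
Thus h_min = 2r + (1+k)r/2 = r(2 + 1.4/2) = 0.383 × 2.7 ≈ 1.03 m.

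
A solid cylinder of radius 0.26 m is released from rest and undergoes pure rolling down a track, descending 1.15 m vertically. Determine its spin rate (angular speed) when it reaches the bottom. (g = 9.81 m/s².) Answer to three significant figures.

ω ≈ 14.9 rad/s

With I = (1/2)MR², the ratio k = I/(MR²) is 0.5.
Rolling without slipping gives ω = v/R, so the total kinetic energy is ½Mv² + ½Iω² = ½(1+k)Mv² = (3/4)Mv².
Energy conservation Mgh = ½(1+k)Mv² gives v = √(2gh/(1+k)) = √(2 × 9.81 × 1.15 / 1.5) = 3.878 m/s.
Then ω = v/R = 3.878 / 0.26 ≈ 14.9 rad/s.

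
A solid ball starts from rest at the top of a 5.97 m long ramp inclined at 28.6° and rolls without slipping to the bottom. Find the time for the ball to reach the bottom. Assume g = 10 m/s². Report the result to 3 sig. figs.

The moment of inertia is (2/5)MR², giving k ≡ I/(MR²) = 0.4.
Along the incline Mg sinθ − f = Ma, and torque about the center fR = Iα = kMR²(a/R) gives f = kMa.
Hence a = g sinθ/(1+k) = 10×sin28.6°/1.4 = 3.419 m/s².
Starting from rest, L = ½at², so t = √(2L/a) = √(2×5.97/3.419) ≈ 1.87 s.

t ≈ 1.87 s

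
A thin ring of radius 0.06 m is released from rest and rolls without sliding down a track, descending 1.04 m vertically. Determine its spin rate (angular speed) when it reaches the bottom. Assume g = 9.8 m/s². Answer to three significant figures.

ω ≈ 53.2 rad/s

With I = MR², the ratio k = I/(MR²) is 1.
Pure rolling means v = ωR; then KE = ½Mv² + ½I(v/R)² = ½(1+k)Mv² = Mv².
Energy conservation Mgh = ½(1+k)Mv² gives v = √(2gh/(1+k)) = √(2 × 9.8 × 1.04 / 2) = 3.192 m/s.
The angular speed follows from ω = v/R = 3.192/0.06 ≈ 53.2 rad/s.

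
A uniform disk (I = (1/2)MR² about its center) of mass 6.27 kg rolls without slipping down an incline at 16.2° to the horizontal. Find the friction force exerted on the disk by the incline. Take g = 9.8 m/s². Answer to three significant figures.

With I = (1/2)MR², the ratio k = I/(MR²) is 0.5.
Newton's second law down the slope: Mg sinθ − f = Ma. The torque equation fR = Iα (with α = a/R) gives f = kMa.
Combining, a = g sinθ/(1+k) and f = kMa = kMg sinθ/(1+k).
f = 0.5 × 6.27 × 9.8 × sin16.2° / 1.5 ≈ 5.71 N.

f ≈ 5.71 N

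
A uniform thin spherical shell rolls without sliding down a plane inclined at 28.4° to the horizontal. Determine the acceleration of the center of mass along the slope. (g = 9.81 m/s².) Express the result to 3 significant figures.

a ≈ 2.80 m/s²

The moment of inertia is (2/3)MR², giving k ≡ I/(MR²) = 2/3.
Along the incline Mg sinθ − f = Ma, and torque about the center fR = Iα = kMR²(a/R) gives f = kMa.
Eliminating f: Mg sinθ = (1+k)Ma, so a = g sinθ/(1+k) = 9.81 × sin28.4° / 1.667 ≈ 2.80 m/s².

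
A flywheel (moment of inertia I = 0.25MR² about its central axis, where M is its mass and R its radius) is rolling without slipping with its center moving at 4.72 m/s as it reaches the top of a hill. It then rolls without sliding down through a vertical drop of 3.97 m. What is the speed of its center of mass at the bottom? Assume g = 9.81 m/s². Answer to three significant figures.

v ≈ 9.20 m/s

The moment of inertia is 0.25MR², giving k ≡ I/(MR²) = 0.25.
The rolling condition ω = v/R makes the rotational term ½I(v/R)² = ½kMv², so KE_total = ½(1+k)Mv² = (5/8)Mv².
Energy conservation: (5/8)Mv₀² + Mgh = (5/8)Mv², so v² = v₀² + 2gh/(1+k).
v = √(4.72² + 2×9.81×3.97/1.25) = √84.59 ≈ 9.20 m/s.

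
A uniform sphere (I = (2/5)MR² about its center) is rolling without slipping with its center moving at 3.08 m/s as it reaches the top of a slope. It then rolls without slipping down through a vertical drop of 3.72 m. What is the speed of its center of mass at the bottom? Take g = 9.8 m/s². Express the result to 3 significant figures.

v ≈ 7.85 m/s

Here I = (2/5)MR², so the shape factor k = I/(MR²) = 0.4.
The rolling condition ω = v/R makes the rotational term ½I(v/R)² = ½kMv², so KE_total = ½(1+k)Mv² = (7/10)Mv².
Energy conservation: (7/10)Mv₀² + Mgh = (7/10)Mv², so v² = v₀² + 2gh/(1+k).
v = √(3.08² + 2×9.8×3.72/1.4) = √61.57 ≈ 7.85 m/s.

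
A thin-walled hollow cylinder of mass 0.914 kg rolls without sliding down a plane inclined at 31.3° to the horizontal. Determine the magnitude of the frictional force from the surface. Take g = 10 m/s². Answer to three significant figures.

f ≈ 2.37 N

With I = MR², the ratio k = I/(MR²) is 1.
Translational: Mg sinθ − f = Ma. Rotational about the CM: fR = Iα = kMRa, so f = kMa.
Combining, a = g sinθ/(1+k) and f = kMa = kMg sinθ/(1+k).
f = 1 × 0.914 × 10 × sin31.3° / 2 ≈ 2.37 N.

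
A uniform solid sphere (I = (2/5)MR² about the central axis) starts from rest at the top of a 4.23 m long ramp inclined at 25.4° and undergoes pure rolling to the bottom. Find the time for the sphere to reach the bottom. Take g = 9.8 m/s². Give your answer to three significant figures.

Here I = (2/5)MR², so the shape factor k = I/(MR²) = 0.4.
Newton's second law down the slope: Mg sinθ − f = Ma. The torque equation fR = Iα (with α = a/R) gives f = kMa.
Hence a = g sinθ/(1+k) = 9.8×sin25.4°/1.4 = 3.003 m/s².
Starting from rest, L = ½at², so t = √(2L/a) = √(2×4.23/3.003) ≈ 1.68 s.

t ≈ 1.68 s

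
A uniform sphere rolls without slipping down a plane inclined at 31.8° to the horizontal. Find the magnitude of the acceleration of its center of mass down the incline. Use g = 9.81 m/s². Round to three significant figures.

a ≈ 3.69 m/s²

Here I = (2/5)MR², so the shape factor k = I/(MR²) = 0.4.
Along the incline Mg sinθ − f = Ma, and torque about the center fR = Iα = kMR²(a/R) gives f = kMa.
Eliminating f: Mg sinθ = (1+k)Ma, so a = g sinθ/(1+k) = 9.81 × sin31.8° / 1.4 ≈ 3.69 m/s².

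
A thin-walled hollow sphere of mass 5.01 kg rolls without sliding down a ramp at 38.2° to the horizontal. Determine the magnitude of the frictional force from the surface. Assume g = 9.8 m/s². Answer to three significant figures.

f ≈ 12.1 N

With I = (2/3)MR², the ratio k = I/(MR²) is 2/3.
Newton's second law down the slope: Mg sinθ − f = Ma. The torque equation fR = Iα (with α = a/R) gives f = kMa.
Combining, a = g sinθ/(1+k) and f = kMa = kMg sinθ/(1+k).
f = (2/3) × 5.01 × 9.8 × sin38.2° / 1.667 ≈ 12.1 N.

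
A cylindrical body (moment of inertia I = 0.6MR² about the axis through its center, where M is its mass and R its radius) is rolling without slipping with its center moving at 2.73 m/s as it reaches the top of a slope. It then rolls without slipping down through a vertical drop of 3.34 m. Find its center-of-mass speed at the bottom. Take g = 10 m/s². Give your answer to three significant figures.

The moment of inertia is 0.6MR², giving k ≡ I/(MR²) = 0.6.
Pure rolling means v = ωR; then KE = ½Mv² + ½I(v/R)² = ½(1+k)Mv² = (4/5)Mv².
Energy conservation: (4/5)Mv₀² + Mgh = (4/5)Mv², so v² = v₀² + 2gh/(1+k).
v = √(2.73² + 2×10×3.34/1.6) = √49.2 ≈ 7.01 m/s.

v ≈ 7.01 m/s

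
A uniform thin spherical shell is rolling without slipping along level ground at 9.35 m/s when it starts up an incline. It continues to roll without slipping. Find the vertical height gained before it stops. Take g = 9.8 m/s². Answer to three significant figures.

Here I = (2/3)MR², so the shape factor k = I/(MR²) = 2/3.
Rolling without slipping gives ω = v/R, so the total kinetic energy is ½Mv² + ½Iω² = ½(1+k)Mv² = (5/6)Mv².
At the top the kinetic energy is zero, so (5/6)Mv₀² = Mgh.
Thus h = (1+k)v₀²/(2g) = 1.667 × 9.35² / (2 × 9.8) ≈ 7.43 m.

h ≈ 7.43 m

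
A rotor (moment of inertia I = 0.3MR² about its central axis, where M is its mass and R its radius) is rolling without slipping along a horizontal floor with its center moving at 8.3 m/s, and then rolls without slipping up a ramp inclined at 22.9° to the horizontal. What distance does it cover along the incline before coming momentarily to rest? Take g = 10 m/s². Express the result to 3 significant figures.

d ≈ 11.5 m

The moment of inertia is 0.3MR², giving k ≡ I/(MR²) = 0.3.
Pure rolling means v = ωR; then KE = ½Mv² + ½I(v/R)² = ½(1+k)Mv² = (13/20)Mv².
Setting this equal to Mgh gives the vertical rise h = (1+k)v₀²/(2g) = 1.3×8.3²/(2×10) = 4.478 m.
The distance along the slope is d = h/sinθ = 4.478/sin22.9° ≈ 11.5 m.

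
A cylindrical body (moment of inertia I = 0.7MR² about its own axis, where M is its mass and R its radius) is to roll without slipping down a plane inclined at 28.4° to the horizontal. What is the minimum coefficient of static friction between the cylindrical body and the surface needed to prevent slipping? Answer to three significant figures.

μ_min ≈ 0.223

With I = 0.7MR², the ratio k = I/(MR²) is 0.7.
Translational: Mg sinθ − f = Ma. Rotational about the CM: fR = Iα = kMRa, so f = kMa.
These give a = g sinθ/(1+k) and the required friction f = kMg sinθ/(1+k).
With N = Mg cosθ, the no-slip condition f ≤ μN gives μ_min = f/N = k tanθ/(1+k).
μ_min = 0.7 × tan28.4° / 1.7 ≈ 0.223.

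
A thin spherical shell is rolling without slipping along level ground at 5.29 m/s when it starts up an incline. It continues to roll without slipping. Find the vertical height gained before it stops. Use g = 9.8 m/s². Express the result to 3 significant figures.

With I = (2/3)MR², the ratio k = I/(MR²) is 2/3.
Since it rolls without slipping, ω = v/R and KE = ½Mv² + ½Iω² = ½(1+k)Mv² = (5/6)Mv².
All of this converts to potential energy at the highest point: (5/6)Mv₀² = Mgh.
Thus h = (1+k)v₀²/(2g) = 1.667 × 5.29² / (2 × 9.8) ≈ 2.38 m.

h ≈ 2.38 m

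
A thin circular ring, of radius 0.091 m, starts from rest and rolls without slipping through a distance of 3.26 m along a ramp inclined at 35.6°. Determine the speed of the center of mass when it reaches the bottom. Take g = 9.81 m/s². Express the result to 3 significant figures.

v ≈ 4.31 m/s

For this body I = MR², i.e. k = I/(MR²) = 1.
The rolling condition ω = v/R makes the rotational term ½I(v/R)² = ½kMv², so KE_total = ½(1+k)Mv² = Mv².
The vertical drop is h = L sinθ = 3.26 × sin35.6° = 1.898 m.
Setting Mgh = Mv² gives v = √(2gh/(1+k)) = √(2·9.81·1.898/2) ≈ 4.31 m/s.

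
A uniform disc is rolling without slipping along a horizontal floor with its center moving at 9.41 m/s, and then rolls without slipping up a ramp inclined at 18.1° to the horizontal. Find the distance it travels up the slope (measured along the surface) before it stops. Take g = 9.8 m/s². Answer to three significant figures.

The moment of inertia is (1/2)MR², giving k ≡ I/(MR²) = 0.5.
Since it rolls without slipping, ω = v/R and KE = ½Mv² + ½Iω² = ½(1+k)Mv² = (3/4)Mv².
Setting this equal to Mgh gives the vertical rise h = (1+k)v₀²/(2g) = 1.5×9.41²/(2×9.8) = 6.777 m.
Along the incline, d = h/sinθ = 6.777/sin18.1° ≈ 21.8 m.

d ≈ 21.8 m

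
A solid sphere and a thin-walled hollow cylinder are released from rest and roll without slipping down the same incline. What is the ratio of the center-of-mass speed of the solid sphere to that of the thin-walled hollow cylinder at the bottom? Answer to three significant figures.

Each satisfies Mgh = ½(1+k)Mv² with k = I/(MR²), so v ∝ 1/√(1+k).
For the solid sphere k = 0.4; for the thin-walled hollow cylinder k = 1.
v₁/v₂ = √((1+k₂)/(1+k₁)) = √(2/1.4) ≈ 1.20.

v_ratio ≈ 1.20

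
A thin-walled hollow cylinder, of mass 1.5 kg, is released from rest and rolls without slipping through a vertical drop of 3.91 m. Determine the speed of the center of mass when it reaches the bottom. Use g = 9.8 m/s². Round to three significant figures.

v ≈ 6.19 m/s

Here I = MR², so the shape factor k = I/(MR²) = 1.
The rolling condition ω = v/R makes the rotational term ½I(v/R)² = ½kMv², so KE_total = ½(1+k)Mv² = Mv².
Energy conservation: Mgh = Mv², so v = √(2gh/(1+k)) = √(2 × 9.8 × 3.91 / 2) ≈ 6.19 m/s.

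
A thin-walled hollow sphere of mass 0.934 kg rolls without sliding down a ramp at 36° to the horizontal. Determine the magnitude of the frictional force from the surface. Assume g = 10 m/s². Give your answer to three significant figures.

Here I = (2/3)MR², so the shape factor k = I/(MR²) = 2/3.
Newton's second law down the slope: Mg sinθ − f = Ma. The torque equation fR = Iα (with α = a/R) gives f = kMa.
Combining, a = g sinθ/(1+k) and f = kMa = kMg sinθ/(1+k).
f = (2/3) × 0.934 × 10 × sin36° / 1.667 ≈ 2.20 N.

f ≈ 2.20 N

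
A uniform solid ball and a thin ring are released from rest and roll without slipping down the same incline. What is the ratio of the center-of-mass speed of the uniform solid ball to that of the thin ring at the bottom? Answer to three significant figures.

Each satisfies Mgh = ½(1+k)Mv² with k = I/(MR²), so v ∝ 1/√(1+k).
For the uniform solid ball k = 0.4; for the thin ring k = 1.
v₁/v₂ = √((1+k₂)/(1+k₁)) = √(2/1.4) ≈ 1.20.

v_ratio ≈ 1.20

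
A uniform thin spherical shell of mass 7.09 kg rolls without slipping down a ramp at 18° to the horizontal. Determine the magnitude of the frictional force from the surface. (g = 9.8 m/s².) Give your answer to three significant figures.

Here I = (2/3)MR², so the shape factor k = I/(MR²) = 2/3.
Translational: Mg sinθ − f = Ma. Rotational about the CM: fR = Iα = kMRa, so f = kMa.
Combining, a = g sinθ/(1+k) and f = kMa = kMg sinθ/(1+k).
f = (2/3) × 7.09 × 9.8 × sin18° / 1.667 ≈ 8.59 N.

f ≈ 8.59 N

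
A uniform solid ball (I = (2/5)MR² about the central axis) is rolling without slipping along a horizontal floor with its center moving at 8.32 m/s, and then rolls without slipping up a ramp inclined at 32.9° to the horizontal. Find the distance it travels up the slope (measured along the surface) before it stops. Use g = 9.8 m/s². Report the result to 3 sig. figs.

For this body I = (2/5)MR², i.e. k = I/(MR²) = 0.4.
Since it rolls without slipping, ω = v/R and KE = ½Mv² + ½Iω² = ½(1+k)Mv² = (7/10)Mv².
Setting this equal to Mgh gives the vertical rise h = (1+k)v₀²/(2g) = 1.4×8.32²/(2×9.8) = 4.944 m.
The distance along the slope is d = h/sinθ = 4.944/sin32.9° ≈ 9.10 m.

d ≈ 9.10 m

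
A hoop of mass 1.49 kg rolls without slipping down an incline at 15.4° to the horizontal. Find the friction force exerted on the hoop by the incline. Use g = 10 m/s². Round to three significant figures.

f ≈ 1.98 N

Here I = MR², so the shape factor k = I/(MR²) = 1.
Translational: Mg sinθ − f = Ma. Rotational about the CM: fR = Iα = kMRa, so f = kMa.
Combining, a = g sinθ/(1+k) and f = kMa = kMg sinθ/(1+k).
f = 1 × 1.49 × 10 × sin15.4° / 2 ≈ 1.98 N.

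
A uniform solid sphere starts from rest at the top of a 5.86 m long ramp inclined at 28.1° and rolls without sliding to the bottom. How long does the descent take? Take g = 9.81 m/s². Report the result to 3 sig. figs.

t ≈ 1.88 s

For this body I = (2/5)MR², i.e. k = I/(MR²) = 0.4.
Along the incline Mg sinθ − f = Ma, and torque about the center fR = Iα = kMR²(a/R) gives f = kMa.
Hence a = g sinθ/(1+k) = 9.81×sin28.1°/1.4 = 3.3 m/s².
Starting from rest, L = ½at², so t = √(2L/a) = √(2×5.86/3.3) ≈ 1.88 s.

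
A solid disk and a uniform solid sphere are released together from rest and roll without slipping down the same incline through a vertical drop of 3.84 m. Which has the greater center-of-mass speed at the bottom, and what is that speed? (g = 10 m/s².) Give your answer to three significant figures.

For rolling without slipping, Mgh = ½(1+k)Mv² where k = I/(MR²), so v = √(2gh/(1+k)).
Solid disk: k = 0.5, giving v = √(2×10×3.84/1.5) = 7.155 m/s.
Uniform solid sphere: k = 0.4, giving v = √(2×10×3.84/1.4) = 7.407 m/s.
The smaller k wins: the uniform solid sphere, at ≈ 7.41 m/s.

the uniform solid sphere, at v ≈ 7.41 m/s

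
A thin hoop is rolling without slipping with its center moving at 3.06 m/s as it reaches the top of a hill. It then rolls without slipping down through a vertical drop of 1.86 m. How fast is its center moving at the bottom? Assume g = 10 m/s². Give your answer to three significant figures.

With I = MR², the ratio k = I/(MR²) is 1.
Pure rolling means v = ωR; then KE = ½Mv² + ½I(v/R)² = ½(1+k)Mv² = Mv².
Conserving energy between top and bottom: Mv² = Mv₀² + Mgh, hence v² = v₀² + 2gh/(1+k).
v = √(3.06² + 2×10×1.86/2) = √27.96 ≈ 5.29 m/s.

v ≈ 5.29 m/s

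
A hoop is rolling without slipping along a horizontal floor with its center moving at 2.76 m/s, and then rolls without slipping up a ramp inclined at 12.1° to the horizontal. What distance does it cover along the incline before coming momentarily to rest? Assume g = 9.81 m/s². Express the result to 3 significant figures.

The moment of inertia is MR², giving k ≡ I/(MR²) = 1.
Rolling without slipping gives ω = v/R, so the total kinetic energy is ½Mv² + ½Iω² = ½(1+k)Mv² = Mv².
Setting this equal to Mgh gives the vertical rise h = (1+k)v₀²/(2g) = 2×2.76²/(2×9.81) = 0.7765 m.
Along the incline, d = h/sinθ = 0.7765/sin12.1° ≈ 3.70 m.

d ≈ 3.70 m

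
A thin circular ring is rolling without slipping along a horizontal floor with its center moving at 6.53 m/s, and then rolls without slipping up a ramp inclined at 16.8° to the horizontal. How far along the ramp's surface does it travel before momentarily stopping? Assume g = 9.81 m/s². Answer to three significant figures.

d ≈ 15.0 m

With I = MR², the ratio k = I/(MR²) is 1.
Pure rolling means v = ωR; then KE = ½Mv² + ½I(v/R)² = ½(1+k)Mv² = Mv².
Setting this equal to Mgh gives the vertical rise h = (1+k)v₀²/(2g) = 2×6.53²/(2×9.81) = 4.347 m.
The distance along the slope is d = h/sinθ = 4.347/sin16.8° ≈ 15.0 m.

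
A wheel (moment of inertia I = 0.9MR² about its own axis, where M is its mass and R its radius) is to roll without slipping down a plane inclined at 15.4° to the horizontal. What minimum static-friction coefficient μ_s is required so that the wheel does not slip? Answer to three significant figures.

μ_min ≈ 0.130

For this body I = 0.9MR², i.e. k = I/(MR²) = 0.9.
Newton's second law down the slope: Mg sinθ − f = Ma. The torque equation fR = Iα (with α = a/R) gives f = kMa.
These give a = g sinθ/(1+k) and the required friction f = kMg sinθ/(1+k).
The normal force is N = Mg cosθ, so μ_min = f/N = k tanθ/(1+k).
μ_min = 0.9 × tan15.4° / 1.9 ≈ 0.130.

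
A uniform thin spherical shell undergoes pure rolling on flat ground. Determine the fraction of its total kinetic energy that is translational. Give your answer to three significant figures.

fraction ≈ 0.600

The moment of inertia is (2/3)MR², giving k ≡ I/(MR²) = 2/3.
With ω = v/R, KE_trans = ½Mv² and KE_rot = ½Iω² = ½kMv², so KE_total = ½(1+k)Mv².
The translational fraction is therefore 1/(1+k) = 1/1.667 ≈ 0.600.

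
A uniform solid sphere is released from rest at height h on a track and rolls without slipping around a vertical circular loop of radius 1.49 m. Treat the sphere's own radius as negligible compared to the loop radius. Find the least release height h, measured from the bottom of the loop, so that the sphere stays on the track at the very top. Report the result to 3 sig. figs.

h_min ≈ 4.02 m

With I = (2/5)MR², the ratio k = I/(MR²) is 0.4.
At the top of the loop, the minimum-contact condition is Mg = Mv_top²/r, so v_top² = gr.
With ω = v/R, the kinetic energy at speed v is ½(1+k)Mv² = (7/10)Mv².
Energy conservation from release (height h) to the top (height 2r): Mgh = Mg(2r) + (7/10)M·gr.
Thus h_min = 2r + (1+k)r/2 = r(2 + 1.4/2) = 1.49 × 2.7 ≈ 4.02 m.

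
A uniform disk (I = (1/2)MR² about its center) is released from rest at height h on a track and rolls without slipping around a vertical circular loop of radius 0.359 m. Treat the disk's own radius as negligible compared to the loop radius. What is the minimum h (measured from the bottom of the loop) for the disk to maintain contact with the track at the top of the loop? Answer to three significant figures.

The moment of inertia is (1/2)MR², giving k ≡ I/(MR²) = 0.5.
At the top of the loop, the minimum-contact condition is Mg = Mv_top²/r, so v_top² = gr.
With ω = v/R, the kinetic energy at speed v is ½(1+k)Mv² = (3/4)Mv².
Energy conservation from release (height h) to the top (height 2r): Mgh = Mg(2r) + (3/4)M·gr.
Thus h_min = 2r + (1+k)r/2 = r(2 + 1.5/2) = 0.359 × 2.75 ≈ 0.987 m.

h_min ≈ 0.987 m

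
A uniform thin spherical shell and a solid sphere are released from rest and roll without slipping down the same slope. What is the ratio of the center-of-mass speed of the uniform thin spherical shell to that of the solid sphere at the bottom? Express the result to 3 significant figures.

v_ratio ≈ 0.917

Each satisfies Mgh = ½(1+k)Mv² with k = I/(MR²), so v ∝ 1/√(1+k).
For the uniform thin spherical shell k = 2/3; for the solid sphere k = 0.4.
v₁/v₂ = √((1+k₂)/(1+k₁)) = √(1.4/1.667) ≈ 0.917.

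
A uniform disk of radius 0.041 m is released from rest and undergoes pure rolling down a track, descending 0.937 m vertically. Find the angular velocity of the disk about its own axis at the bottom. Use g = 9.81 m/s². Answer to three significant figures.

ω ≈ 85.4 rad/s

With I = (1/2)MR², the ratio k = I/(MR²) is 0.5.
The rolling condition ω = v/R makes the rotational term ½I(v/R)² = ½kMv², so KE_total = ½(1+k)Mv² = (3/4)Mv².
Energy conservation Mgh = ½(1+k)Mv² gives v = √(2gh/(1+k)) = √(2 × 9.81 × 0.937 / 1.5) = 3.501 m/s.
The angular speed follows from ω = v/R = 3.501/0.041 ≈ 85.4 rad/s.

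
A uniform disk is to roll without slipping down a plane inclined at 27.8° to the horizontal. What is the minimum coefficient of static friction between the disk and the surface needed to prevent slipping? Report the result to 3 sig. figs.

For this body I = (1/2)MR², i.e. k = I/(MR²) = 0.5.
Newton's second law down the slope: Mg sinθ − f = Ma. The torque equation fR = Iα (with α = a/R) gives f = kMa.
These give a = g sinθ/(1+k) and the required friction f = kMg sinθ/(1+k).
With N = Mg cosθ, the no-slip condition f ≤ μN gives μ_min = f/N = k tanθ/(1+k).
μ_min = 0.5 × tan27.8° / 1.5 ≈ 0.176.

μ_min ≈ 0.176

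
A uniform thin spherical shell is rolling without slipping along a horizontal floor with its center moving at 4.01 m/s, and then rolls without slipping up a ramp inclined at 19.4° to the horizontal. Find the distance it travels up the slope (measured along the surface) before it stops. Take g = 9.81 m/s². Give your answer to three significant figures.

d ≈ 4.11 m

The moment of inertia is (2/3)MR², giving k ≡ I/(MR²) = 2/3.
Rolling without slipping gives ω = v/R, so the total kinetic energy is ½Mv² + ½Iω² = ½(1+k)Mv² = (5/6)Mv².
Setting this equal to Mgh gives the vertical rise h = (1+k)v₀²/(2g) = 1.667×4.01²/(2×9.81) = 1.366 m.
Along the incline, d = h/sinθ = 1.366/sin19.4° ≈ 4.11 m.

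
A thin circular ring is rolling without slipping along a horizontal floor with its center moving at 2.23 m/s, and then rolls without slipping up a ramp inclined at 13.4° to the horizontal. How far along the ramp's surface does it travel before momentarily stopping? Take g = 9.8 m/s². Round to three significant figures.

The moment of inertia is MR², giving k ≡ I/(MR²) = 1.
Since it rolls without slipping, ω = v/R and KE = ½Mv² + ½Iω² = ½(1+k)Mv² = Mv².
Setting this equal to Mgh gives the vertical rise h = (1+k)v₀²/(2g) = 2×2.23²/(2×9.8) = 0.5074 m.
The distance along the slope is d = h/sinθ = 0.5074/sin13.4° ≈ 2.19 m.

d ≈ 2.19 m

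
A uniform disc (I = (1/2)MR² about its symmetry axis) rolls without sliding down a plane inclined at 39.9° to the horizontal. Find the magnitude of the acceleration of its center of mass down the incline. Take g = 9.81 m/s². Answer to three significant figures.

a ≈ 4.20 m/s²

The moment of inertia is (1/2)MR², giving k ≡ I/(MR²) = 0.5.
Translational: Mg sinθ − f = Ma. Rotational about the CM: fR = Iα = kMRa, so f = kMa.
Eliminating f: Mg sinθ = (1+k)Ma, so a = g sinθ/(1+k) = 9.81 × sin39.9° / 1.5 ≈ 4.20 m/s².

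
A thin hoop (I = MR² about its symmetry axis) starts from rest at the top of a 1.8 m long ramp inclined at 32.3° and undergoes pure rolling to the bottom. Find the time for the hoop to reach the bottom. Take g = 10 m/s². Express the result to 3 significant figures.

t ≈ 1.16 s

The moment of inertia is MR², giving k ≡ I/(MR²) = 1.
Newton's second law down the slope: Mg sinθ − f = Ma. The torque equation fR = Iα (with α = a/R) gives f = kMa.
Hence a = g sinθ/(1+k) = 10×sin32.3°/2 = 2.672 m/s².
With constant a from rest, t = √(2L/a) = √(2·1.8/2.672) ≈ 1.16 s.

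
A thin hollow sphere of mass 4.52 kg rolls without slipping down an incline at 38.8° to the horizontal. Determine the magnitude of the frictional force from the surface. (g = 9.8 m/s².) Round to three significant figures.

Here I = (2/3)MR², so the shape factor k = I/(MR²) = 2/3.
Along the incline Mg sinθ − f = Ma, and torque about the center fR = Iα = kMR²(a/R) gives f = kMa.
Combining, a = g sinθ/(1+k) and f = kMa = kMg sinθ/(1+k).
f = (2/3) × 4.52 × 9.8 × sin38.8° / 1.667 ≈ 11.1 N.

f ≈ 11.1 N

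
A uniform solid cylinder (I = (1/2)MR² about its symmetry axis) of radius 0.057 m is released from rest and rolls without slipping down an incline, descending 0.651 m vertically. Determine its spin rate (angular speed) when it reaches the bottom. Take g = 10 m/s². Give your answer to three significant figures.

The moment of inertia is (1/2)MR², giving k ≡ I/(MR²) = 0.5.
The rolling condition ω = v/R makes the rotational term ½I(v/R)² = ½kMv², so KE_total = ½(1+k)Mv² = (3/4)Mv².
Energy conservation Mgh = ½(1+k)Mv² gives v = √(2gh/(1+k)) = √(2 × 10 × 0.651 / 1.5) = 2.946 m/s.
The angular speed follows from ω = v/R = 2.946/0.057 ≈ 51.7 rad/s.

ω ≈ 51.7 rad/s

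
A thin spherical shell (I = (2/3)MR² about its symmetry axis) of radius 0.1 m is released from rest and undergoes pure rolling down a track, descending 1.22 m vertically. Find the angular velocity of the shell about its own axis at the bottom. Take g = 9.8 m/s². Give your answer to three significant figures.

ω ≈ 37.9 rad/s

Here I = (2/3)MR², so the shape factor k = I/(MR²) = 2/3.
The rolling condition ω = v/R makes the rotational term ½I(v/R)² = ½kMv², so KE_total = ½(1+k)Mv² = (5/6)Mv².
Energy conservation Mgh = ½(1+k)Mv² gives v = √(2gh/(1+k)) = √(2 × 9.8 × 1.22 / 1.667) = 3.788 m/s.
The angular speed follows from ω = v/R = 3.788/0.1 ≈ 37.9 rad/s.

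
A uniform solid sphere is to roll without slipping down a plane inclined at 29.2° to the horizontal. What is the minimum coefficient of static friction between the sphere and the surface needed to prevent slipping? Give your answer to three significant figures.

For this body I = (2/5)MR², i.e. k = I/(MR²) = 0.4.
Along the incline Mg sinθ − f = Ma, and torque about the center fR = Iα = kMR²(a/R) gives f = kMa.
These give a = g sinθ/(1+k) and the required friction f = kMg sinθ/(1+k).
The normal force is N = Mg cosθ, so μ_min = f/N = k tanθ/(1+k).
μ_min = 0.4 × tan29.2° / 1.4 ≈ 0.160.

μ_min ≈ 0.160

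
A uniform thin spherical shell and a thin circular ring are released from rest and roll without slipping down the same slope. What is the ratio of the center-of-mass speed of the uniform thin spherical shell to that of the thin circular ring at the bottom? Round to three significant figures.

v_ratio ≈ 1.10

Each satisfies Mgh = ½(1+k)Mv² with k = I/(MR²), so v ∝ 1/√(1+k).
For the uniform thin spherical shell k = 2/3; for the thin circular ring k = 1.
v₁/v₂ = √((1+k₂)/(1+k₁)) = √(2/1.667) ≈ 1.10.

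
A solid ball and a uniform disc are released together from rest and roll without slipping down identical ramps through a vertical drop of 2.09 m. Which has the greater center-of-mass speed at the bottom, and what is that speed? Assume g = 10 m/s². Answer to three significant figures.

the solid ball, at v ≈ 5.46 m/s

For rolling without slipping, Mgh = ½(1+k)Mv² where k = I/(MR²), so v = √(2gh/(1+k)).
Solid ball: k = 0.4, giving v = √(2×10×2.09/1.4) = 5.464 m/s.
Uniform disc: k = 0.5, giving v = √(2×10×2.09/1.5) = 5.279 m/s.
The smaller k wins: the solid ball, at ≈ 5.46 m/s.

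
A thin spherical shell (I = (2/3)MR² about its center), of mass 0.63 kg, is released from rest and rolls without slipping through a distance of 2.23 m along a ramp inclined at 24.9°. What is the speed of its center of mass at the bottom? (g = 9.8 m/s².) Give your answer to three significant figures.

Here I = (2/3)MR², so the shape factor k = I/(MR²) = 2/3.
The rolling condition ω = v/R makes the rotational term ½I(v/R)² = ½kMv², so KE_total = ½(1+k)Mv² = (5/6)Mv².
The vertical drop is h = L sinθ = 2.23 × sin24.9° = 0.9389 m.
Energy conservation: Mgh = (5/6)Mv², so v = √(2gh/(1+k)) = √(2 × 9.8 × 0.9389 / 1.667) ≈ 3.32 m/s.

v ≈ 3.32 m/s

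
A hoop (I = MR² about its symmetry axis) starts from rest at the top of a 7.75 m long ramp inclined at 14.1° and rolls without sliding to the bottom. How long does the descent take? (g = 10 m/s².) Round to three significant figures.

t ≈ 3.57 s

Here I = MR², so the shape factor k = I/(MR²) = 1.
Newton's second law down the slope: Mg sinθ − f = Ma. The torque equation fR = Iα (with α = a/R) gives f = kMa.
Hence a = g sinθ/(1+k) = 10×sin14.1°/2 = 1.218 m/s².
With constant a from rest, t = √(2L/a) = √(2·7.75/1.218) ≈ 3.57 s.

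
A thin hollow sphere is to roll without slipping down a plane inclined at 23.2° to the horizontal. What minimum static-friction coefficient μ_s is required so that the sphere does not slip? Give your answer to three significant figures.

μ_min ≈ 0.171

For this body I = (2/3)MR², i.e. k = I/(MR²) = 2/3.
Along the incline Mg sinθ − f = Ma, and torque about the center fR = Iα = kMR²(a/R) gives f = kMa.
These give a = g sinθ/(1+k) and the required friction f = kMg sinθ/(1+k).
With N = Mg cosθ, the no-slip condition f ≤ μN gives μ_min = f/N = k tanθ/(1+k).
μ_min = (2/3) × tan23.2° / 1.667 ≈ 0.171.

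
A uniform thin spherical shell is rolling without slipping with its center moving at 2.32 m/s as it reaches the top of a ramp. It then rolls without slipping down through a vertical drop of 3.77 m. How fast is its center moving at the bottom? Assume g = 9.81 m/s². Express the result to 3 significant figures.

v ≈ 7.05 m/s

Here I = (2/3)MR², so the shape factor k = I/(MR²) = 2/3.
Pure rolling means v = ωR; then KE = ½Mv² + ½I(v/R)² = ½(1+k)Mv² = (5/6)Mv².
Energy conservation: (5/6)Mv₀² + Mgh = (5/6)Mv², so v² = v₀² + 2gh/(1+k).
v = √(2.32² + 2×9.81×3.77/1.667) = √49.76 ≈ 7.05 m/s.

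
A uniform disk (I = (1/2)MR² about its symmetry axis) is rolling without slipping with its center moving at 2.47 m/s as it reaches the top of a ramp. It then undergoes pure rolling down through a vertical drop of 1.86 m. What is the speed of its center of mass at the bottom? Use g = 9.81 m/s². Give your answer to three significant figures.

For this body I = (1/2)MR², i.e. k = I/(MR²) = 0.5.
Pure rolling means v = ωR; then KE = ½Mv² + ½I(v/R)² = ½(1+k)Mv² = (3/4)Mv².
Conserving energy between top and bottom: (3/4)Mv² = (3/4)Mv₀² + Mgh, hence v² = v₀² + 2gh/(1+k).
v = √(2.47² + 2×9.81×1.86/1.5) = √30.43 ≈ 5.52 m/s.

v ≈ 5.52 m/s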